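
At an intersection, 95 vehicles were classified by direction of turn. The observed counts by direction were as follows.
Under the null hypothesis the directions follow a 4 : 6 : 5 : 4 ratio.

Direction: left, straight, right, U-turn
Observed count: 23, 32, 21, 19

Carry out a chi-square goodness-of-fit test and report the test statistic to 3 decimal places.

1.273

Ratio total = 19. Expected counts: 95×4/19 = 20, 95×6/19 = 30, 95×5/19 = 25, 95×4/19 = 20.
cat           O        E   (O−E)²/E
left         23       20     0.4500
straight     32       30     0.1333
right        21       25     0.6400
U-turn       19       20     0.0500
Sum = 1.273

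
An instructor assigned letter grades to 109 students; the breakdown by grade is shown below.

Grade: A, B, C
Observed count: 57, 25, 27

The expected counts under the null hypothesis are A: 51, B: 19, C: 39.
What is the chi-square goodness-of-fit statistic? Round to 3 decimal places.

cat         O        E   (O−E)²/E
A          57       51     0.7059
B          25       19     1.8947
C          27       39     3.6923
Sum = 6.293

6.293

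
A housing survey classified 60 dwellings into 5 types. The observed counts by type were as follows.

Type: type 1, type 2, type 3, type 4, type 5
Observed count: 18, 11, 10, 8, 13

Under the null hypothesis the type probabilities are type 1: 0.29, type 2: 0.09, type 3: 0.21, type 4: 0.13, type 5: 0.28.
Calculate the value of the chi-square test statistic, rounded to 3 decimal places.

Expected counts E_i = n·p_i: 60×0.29 = 17.4, 60×0.09 = 5.4, 60×0.21 = 12.6, 60×0.13 = 7.8, 60×0.28 = 16.8.
cat         O        E   (O−E)²/E
type 1     18     17.4     0.0207
type 2     11      5.4     5.8074
type 3     10     12.6     0.5365
type 4      8      7.8     0.0051
type 5     13     16.8     0.8595
Sum = 7.229

7.229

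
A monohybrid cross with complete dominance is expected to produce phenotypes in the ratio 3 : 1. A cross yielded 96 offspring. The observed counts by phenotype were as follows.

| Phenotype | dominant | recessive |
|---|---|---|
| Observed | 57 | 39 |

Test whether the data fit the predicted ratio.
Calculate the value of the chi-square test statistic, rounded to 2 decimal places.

12.50

Ratio total = 4. Expected counts: 96×3/4 = 72, 96×1/4 = 24.
cat            O        E   (O−E)²/E
dominant      57       72      3.125
recessive     39       24      9.375
Sum = 12.50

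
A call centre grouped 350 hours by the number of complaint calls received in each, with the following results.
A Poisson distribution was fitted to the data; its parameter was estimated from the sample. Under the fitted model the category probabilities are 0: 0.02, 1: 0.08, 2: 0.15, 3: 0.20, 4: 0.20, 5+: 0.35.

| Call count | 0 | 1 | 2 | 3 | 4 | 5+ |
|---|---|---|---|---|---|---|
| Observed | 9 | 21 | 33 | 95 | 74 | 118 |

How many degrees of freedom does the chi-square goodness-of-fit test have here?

There are k = 6 categories and 1 parameter estimated from the data, so df = 6 − 1 − 1 = 4.

4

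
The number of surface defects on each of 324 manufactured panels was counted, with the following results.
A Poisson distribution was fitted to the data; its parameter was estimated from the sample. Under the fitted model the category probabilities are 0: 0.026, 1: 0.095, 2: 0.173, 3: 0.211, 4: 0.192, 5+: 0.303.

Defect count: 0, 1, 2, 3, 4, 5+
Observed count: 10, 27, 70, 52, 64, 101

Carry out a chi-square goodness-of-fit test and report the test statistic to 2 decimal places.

Expected counts E_i = n·p_i: 324×0.026 = 8.424, 324×0.095 = 30.78, 324×0.173 = 56.052, 324×0.211 = 68.364, 324×0.192 = 62.208, 324×0.303 = 98.172.
0: (10 − 8.424)²/8.424 = 2.483776/8.424 = 0.295
1: (27 − 30.78)²/30.78 = 14.2884/30.78 = 0.464
2: (70 − 56.052)²/56.052 = 194.546704/56.052 = 3.471
3: (52 − 68.364)²/68.364 = 267.780496/68.364 = 3.917
4: (64 − 62.208)²/62.208 = 3.211264/62.208 = 0.052
5+: (101 − 98.172)²/98.172 = 7.997584/98.172 = 0.081
Sum = 8.28

8.28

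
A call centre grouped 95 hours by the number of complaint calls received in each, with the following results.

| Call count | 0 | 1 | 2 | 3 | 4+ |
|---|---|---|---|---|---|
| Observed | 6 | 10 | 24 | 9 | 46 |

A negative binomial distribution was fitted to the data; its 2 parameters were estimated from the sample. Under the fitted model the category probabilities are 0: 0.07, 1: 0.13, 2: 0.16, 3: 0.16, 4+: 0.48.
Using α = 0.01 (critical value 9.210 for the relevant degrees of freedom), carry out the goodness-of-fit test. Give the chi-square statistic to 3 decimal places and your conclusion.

Expected counts E_i = n·p_i: 95×0.07 = 6.65, 95×0.13 = 12.35, 95×0.16 = 15.2, 95×0.16 = 15.2, 95×0.48 = 45.6.
cat         O        E   (O−E)²/E
0           6     6.65     0.0635
1          10    12.35     0.4472
2          24     15.2     5.0947
3           9     15.2     2.5289
4+         46     45.6     0.0035
Sum = 8.138
df = 2. Since 8.138 < 9.210, we do not reject H₀.

8.138; do not reject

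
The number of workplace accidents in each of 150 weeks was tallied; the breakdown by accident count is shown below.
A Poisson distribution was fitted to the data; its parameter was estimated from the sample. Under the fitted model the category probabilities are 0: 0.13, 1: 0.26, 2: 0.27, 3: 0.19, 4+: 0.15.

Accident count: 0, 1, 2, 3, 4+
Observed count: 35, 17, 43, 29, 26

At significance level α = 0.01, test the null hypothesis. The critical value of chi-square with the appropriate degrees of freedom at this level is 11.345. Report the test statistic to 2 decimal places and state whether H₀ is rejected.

25.44; reject

Expected counts E_i = n·p_i: 150×0.13 = 19.5, 150×0.26 = 39, 150×0.27 = 40.5, 150×0.19 = 28.5, 150×0.15 = 22.5.
χ² = (35−19.5)²/19.5 + (17−39)²/39 + (43−40.5)²/40.5 + (29−28.5)²/28.5 + (26−22.5)²/22.5
   = 12.321 + 12.410 + 0.154 + 0.009 + 0.544
Sum = 25.44
df = 3. Since 25.44 > 11.345, we reject H₀.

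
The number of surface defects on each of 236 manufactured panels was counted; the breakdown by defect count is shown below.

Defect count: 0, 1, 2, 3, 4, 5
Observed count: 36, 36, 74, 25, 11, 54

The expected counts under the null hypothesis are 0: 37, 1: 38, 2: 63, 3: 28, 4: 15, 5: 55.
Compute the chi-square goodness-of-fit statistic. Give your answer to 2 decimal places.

0: (36 − 37)²/37 = 1/37 = 0.027
1: (36 − 38)²/38 = 4/38 = 0.105
2: (74 − 63)²/63 = 121/63 = 1.921
3: (25 − 28)²/28 = 9/28 = 0.321
4: (11 − 15)²/15 = 16/15 = 1.067
5: (54 − 55)²/55 = 1/55 = 0.018
Sum = 3.46

3.46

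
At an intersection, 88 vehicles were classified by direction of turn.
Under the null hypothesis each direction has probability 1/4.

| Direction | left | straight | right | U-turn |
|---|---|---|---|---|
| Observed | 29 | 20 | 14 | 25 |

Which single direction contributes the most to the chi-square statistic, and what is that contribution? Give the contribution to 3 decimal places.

right, 2.909

Under H₀ each category has probability 1/4, so each expected count is 88/4 = 22.
cat           O        E   (O−E)²/E
left         29       22     2.2273
straight     20       22     0.1818
right        14       22     2.9091
U-turn       25       22     0.4091
The largest term is for right: 2.909.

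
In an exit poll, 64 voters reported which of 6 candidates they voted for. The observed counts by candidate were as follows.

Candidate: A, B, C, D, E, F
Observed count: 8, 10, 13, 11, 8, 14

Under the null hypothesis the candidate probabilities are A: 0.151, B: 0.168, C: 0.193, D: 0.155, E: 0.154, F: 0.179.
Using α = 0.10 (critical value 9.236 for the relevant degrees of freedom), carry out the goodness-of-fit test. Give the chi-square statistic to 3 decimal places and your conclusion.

1.405; do not reject

Expected counts E_i = n·p_i: 64×0.151 = 9.664, 64×0.168 = 10.752, 64×0.193 = 12.352, 64×0.155 = 9.92, 64×0.154 = 9.856, 64×0.179 = 11.456.
χ² = (8−9.664)²/9.664 + (10−10.752)²/10.752 + (13−12.352)²/12.352 + (11−9.92)²/9.92 + (8−9.856)²/9.856 + (14−11.456)²/11.456
   = 0.2865 + 0.0526 + 0.0340 + 0.1176 + 0.3495 + 0.5649
Sum = 1.405
df = 5. Since 1.405 < 9.236, we do not reject H₀.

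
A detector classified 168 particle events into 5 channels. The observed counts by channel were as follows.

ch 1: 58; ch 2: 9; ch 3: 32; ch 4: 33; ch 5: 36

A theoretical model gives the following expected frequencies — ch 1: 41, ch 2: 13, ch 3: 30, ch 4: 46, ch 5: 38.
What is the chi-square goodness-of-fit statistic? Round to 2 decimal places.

cat         O        E   (O−E)²/E
ch 1       58       41      7.049
ch 2        9       13      1.231
ch 3       32       30      0.133
ch 4       33       46      3.674
ch 5       36       38      0.105
Sum = 12.19

12.19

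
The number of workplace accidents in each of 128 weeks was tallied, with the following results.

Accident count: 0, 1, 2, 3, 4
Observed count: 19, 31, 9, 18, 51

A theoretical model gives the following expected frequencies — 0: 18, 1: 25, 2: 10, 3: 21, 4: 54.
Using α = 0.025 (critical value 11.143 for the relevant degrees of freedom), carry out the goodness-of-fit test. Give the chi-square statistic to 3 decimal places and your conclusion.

0: (19 − 18)²/18 = 1/18 = 0.0556
1: (31 − 25)²/25 = 36/25 = 1.4400
2: (9 − 10)²/10 = 1/10 = 0.1000
3: (18 − 21)²/21 = 9/21 = 0.4286
4: (51 − 54)²/54 = 9/54 = 0.1667
Sum = 2.191
df = 4. Since 2.191 < 11.143, we do not reject H₀.

2.191; do not reject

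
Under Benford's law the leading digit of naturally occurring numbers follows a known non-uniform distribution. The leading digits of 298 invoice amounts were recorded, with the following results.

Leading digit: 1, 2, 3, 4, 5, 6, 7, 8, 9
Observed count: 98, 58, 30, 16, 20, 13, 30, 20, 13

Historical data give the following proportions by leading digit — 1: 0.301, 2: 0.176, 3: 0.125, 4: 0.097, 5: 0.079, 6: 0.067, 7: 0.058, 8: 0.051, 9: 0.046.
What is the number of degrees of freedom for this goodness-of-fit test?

There are k = 9 categories and no parameters were estimated from the data, so df = 9 − 1 = 8.

8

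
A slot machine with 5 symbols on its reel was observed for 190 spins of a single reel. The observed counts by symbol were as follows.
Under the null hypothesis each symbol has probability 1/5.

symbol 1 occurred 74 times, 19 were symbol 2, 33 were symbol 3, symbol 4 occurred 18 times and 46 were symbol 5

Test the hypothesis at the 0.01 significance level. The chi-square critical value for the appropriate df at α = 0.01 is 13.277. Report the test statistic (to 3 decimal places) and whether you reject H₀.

Expected count for each of the 5 categories: 190/5 = 38.
χ² = (74−38)²/38 + (19−38)²/38 + (33−38)²/38 + (18−38)²/38 + (46−38)²/38
   = 34.1053 + 9.5000 + 0.6579 + 10.5263 + 1.6842
Sum = 56.474
df = 4. Since 56.474 > 13.277, we reject H₀.

56.474; reject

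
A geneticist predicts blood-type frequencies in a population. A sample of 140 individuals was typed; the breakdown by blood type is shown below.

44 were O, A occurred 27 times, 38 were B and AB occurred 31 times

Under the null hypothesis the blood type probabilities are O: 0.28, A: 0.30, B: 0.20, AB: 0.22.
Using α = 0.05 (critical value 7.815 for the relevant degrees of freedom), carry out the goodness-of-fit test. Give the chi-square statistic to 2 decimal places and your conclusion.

Expected counts E_i = n·p_i: 140×0.28 = 39.2, 140×0.30 = 42, 140×0.20 = 28, 140×0.22 = 30.8.
χ² = (44−39.2)²/39.2 + (27−42)²/42 + (38−28)²/28 + (31−30.8)²/30.8
   = 0.588 + 5.357 + 3.571 + 0.001
Sum = 9.52
df = 3. Since 9.52 > 7.815, we reject H₀.

9.52; reject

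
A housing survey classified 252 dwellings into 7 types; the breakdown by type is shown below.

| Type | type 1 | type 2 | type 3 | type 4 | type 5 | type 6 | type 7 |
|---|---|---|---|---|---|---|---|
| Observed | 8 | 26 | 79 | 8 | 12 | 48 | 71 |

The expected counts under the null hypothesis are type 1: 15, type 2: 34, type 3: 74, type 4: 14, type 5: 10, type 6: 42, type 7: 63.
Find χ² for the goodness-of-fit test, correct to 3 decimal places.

χ² = (8−15)²/15 + (26−34)²/34 + (79−74)²/74 + (8−14)²/14 + (12−10)²/10 + (48−42)²/42 + (71−63)²/63
   = 3.2667 + 1.8824 + 0.3378 + 2.5714 + 0.4000 + 0.8571 + 1.0159
Sum = 10.331

10.331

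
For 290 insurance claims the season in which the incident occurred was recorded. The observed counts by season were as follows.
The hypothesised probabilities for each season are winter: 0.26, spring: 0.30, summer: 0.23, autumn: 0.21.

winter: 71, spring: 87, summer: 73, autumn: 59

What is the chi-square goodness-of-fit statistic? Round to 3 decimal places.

0.911

Expected counts E_i = n·p_i: 290×0.26 = 75.4, 290×0.30 = 87, 290×0.23 = 66.7, 290×0.21 = 60.9.
cat         O        E   (O−E)²/E
winter     71     75.4     0.2568
spring     87       87     0.0000
summer     73     66.7     0.5951
autumn     59     60.9     0.0593
Sum = 0.911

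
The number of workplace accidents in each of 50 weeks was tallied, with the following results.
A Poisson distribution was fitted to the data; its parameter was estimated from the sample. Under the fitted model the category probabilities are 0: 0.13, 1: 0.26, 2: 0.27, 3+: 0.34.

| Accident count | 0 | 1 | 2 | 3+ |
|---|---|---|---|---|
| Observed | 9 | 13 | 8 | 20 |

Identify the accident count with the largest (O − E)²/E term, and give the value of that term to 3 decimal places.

Expected counts E_i = n·p_i: 50×0.13 = 6.5, 50×0.26 = 13, 50×0.27 = 13.5, 50×0.34 = 17.
χ² = (9−6.5)²/6.5 + (13−13)²/13 + (8−13.5)²/13.5 + (20−17)²/17
   = 0.9615 + 0.0000 + 2.2407 + 0.5294
The largest term is for 2: 2.241.

2, 2.241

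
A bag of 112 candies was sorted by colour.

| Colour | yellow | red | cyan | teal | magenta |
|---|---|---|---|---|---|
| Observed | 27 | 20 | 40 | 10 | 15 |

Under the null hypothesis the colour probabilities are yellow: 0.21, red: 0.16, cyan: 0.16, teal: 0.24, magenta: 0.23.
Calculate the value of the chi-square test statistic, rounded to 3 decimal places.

Expected counts E_i = n·p_i: 112×0.21 = 23.52, 112×0.16 = 17.92, 112×0.16 = 17.92, 112×0.24 = 26.88, 112×0.23 = 25.76.
χ² = (27−23.52)²/23.52 + (20−17.92)²/17.92 + (40−17.92)²/17.92 + (10−26.88)²/26.88 + (15−25.76)²/25.76
   = 0.5149 + 0.2414 + 27.2057 + 10.6002 + 4.4945
Sum = 43.057

43.057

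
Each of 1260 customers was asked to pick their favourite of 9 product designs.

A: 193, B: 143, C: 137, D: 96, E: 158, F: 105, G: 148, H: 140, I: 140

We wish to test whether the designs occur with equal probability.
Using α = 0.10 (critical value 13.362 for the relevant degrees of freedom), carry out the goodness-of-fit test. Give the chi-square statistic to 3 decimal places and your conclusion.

45.543; reject

Under H₀ each category has probability 1/9, so each expected count is 1260/9 = 140.
cat         O        E   (O−E)²/E
A         193      140    20.0643
B         143      140     0.0643
C         137      140     0.0643
D          96      140    13.8286
E         158      140     2.3143
F         105      140     8.7500
G         148      140     0.4571
H         140      140     0.0000
I         140      140     0.0000
Sum = 45.543
df = 8. Since 45.543 > 13.362, we reject H₀.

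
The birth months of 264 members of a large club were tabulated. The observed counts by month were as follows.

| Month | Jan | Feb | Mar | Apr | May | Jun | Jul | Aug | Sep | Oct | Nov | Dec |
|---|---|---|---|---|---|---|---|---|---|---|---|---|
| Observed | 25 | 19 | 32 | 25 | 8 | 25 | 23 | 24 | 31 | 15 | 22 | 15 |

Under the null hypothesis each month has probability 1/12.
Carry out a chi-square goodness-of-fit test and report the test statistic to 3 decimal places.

Under H₀ each category has probability 1/12, so each expected count is 264/12 = 22.
χ² = (25−22)²/22 + (19−22)²/22 + (32−22)²/22 + (25−22)²/22 + (8−22)²/22 + (25−22)²/22 + (23−22)²/22 + (24−22)²/22 + (31−22)²/22 + (15−22)²/22 + (22−22)²/22 + (15−22)²/22
   = 0.4091 + 0.4091 + 4.5455 + 0.4091 + 8.9091 + 0.4091 + 0.0455 + 0.1818 + 3.6818 + 2.2273 + 0.0000 + 2.2273
Sum = 23.455

23.455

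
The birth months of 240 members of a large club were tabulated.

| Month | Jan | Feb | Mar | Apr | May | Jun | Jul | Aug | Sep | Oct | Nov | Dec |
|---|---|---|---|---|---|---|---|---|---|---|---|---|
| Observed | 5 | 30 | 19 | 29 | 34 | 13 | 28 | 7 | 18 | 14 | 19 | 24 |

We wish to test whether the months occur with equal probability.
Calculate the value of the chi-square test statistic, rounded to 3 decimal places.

Expected count for each of the 12 categories: 240/12 = 20.
Jan: (5 − 20)²/20 = 225/20 = 11.2500
Feb: (30 − 20)²/20 = 100/20 = 5.0000
Mar: (19 − 20)²/20 = 1/20 = 0.0500
Apr: (29 − 20)²/20 = 81/20 = 4.0500
May: (34 − 20)²/20 = 196/20 = 9.8000
Jun: (13 − 20)²/20 = 49/20 = 2.4500
Jul: (28 − 20)²/20 = 64/20 = 3.2000
Aug: (7 − 20)²/20 = 169/20 = 8.4500
Sep: (18 − 20)²/20 = 4/20 = 0.2000
Oct: (14 − 20)²/20 = 36/20 = 1.8000
Nov: (19 − 20)²/20 = 1/20 = 0.0500
Dec: (24 − 20)²/20 = 16/20 = 0.8000
Sum = 47.100

47.100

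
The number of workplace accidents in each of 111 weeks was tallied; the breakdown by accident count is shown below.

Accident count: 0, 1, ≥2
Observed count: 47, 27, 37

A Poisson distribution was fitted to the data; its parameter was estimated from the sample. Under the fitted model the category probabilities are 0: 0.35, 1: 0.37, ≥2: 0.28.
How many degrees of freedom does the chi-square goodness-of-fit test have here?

1

There are k = 3 categories and 1 parameter estimated from the data, so df = 3 − 1 − 1 = 1.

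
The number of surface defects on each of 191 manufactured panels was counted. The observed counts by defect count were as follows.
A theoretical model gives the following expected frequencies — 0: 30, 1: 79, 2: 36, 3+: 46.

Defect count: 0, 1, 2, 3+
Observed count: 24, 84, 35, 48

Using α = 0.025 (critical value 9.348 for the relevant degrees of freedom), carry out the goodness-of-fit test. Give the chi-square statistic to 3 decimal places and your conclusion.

1.631; do not reject

0: (24 − 30)²/30 = 36/30 = 1.2000
1: (84 − 79)²/79 = 25/79 = 0.3165
2: (35 − 36)²/36 = 1/36 = 0.0278
3+: (48 − 46)²/46 = 4/46 = 0.0870
Sum = 1.631
df = 3. Since 1.631 < 9.348, we do not reject H₀.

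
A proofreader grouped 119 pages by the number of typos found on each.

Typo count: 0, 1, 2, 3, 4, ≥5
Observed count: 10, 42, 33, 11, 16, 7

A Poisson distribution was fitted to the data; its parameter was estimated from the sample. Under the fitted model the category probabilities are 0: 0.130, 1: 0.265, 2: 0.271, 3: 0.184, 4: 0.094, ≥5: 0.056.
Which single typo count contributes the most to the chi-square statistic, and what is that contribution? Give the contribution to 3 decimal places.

Expected counts E_i = n·p_i: 119×0.130 = 15.47, 119×0.265 = 31.535, 119×0.271 = 32.249, 119×0.184 = 21.896, 119×0.094 = 11.186, 119×0.056 = 6.664.
cat         O        E   (O−E)²/E
0          10    15.47     1.9341
1          42   31.535     3.4728
2          33   32.249     0.0175
3          11   21.896     5.4221
4          16   11.186     2.0718
≥5          7    6.664     0.0169
The largest term is for 3: 5.422.

3, 5.422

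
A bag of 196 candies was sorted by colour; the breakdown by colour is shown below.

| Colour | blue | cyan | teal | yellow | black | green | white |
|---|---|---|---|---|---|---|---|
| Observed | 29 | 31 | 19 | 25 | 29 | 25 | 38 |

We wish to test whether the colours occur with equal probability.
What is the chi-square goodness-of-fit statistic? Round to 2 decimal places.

7.50

Under H₀ each category has probability 1/7, so each expected count is 196/7 = 28.
χ² = (29−28)²/28 + (31−28)²/28 + (19−28)²/28 + (25−28)²/28 + (29−28)²/28 + (25−28)²/28 + (38−28)²/28
   = 0.036 + 0.321 + 2.893 + 0.321 + 0.036 + 0.321 + 3.571
Sum = 7.50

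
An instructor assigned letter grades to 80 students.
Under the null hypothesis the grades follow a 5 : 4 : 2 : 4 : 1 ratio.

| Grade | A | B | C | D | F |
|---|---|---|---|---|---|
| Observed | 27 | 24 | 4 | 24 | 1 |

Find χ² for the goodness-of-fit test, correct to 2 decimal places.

Ratio total = 16. Expected counts: 80×5/16 = 25, 80×4/16 = 20, 80×2/16 = 10, 80×4/16 = 20, 80×1/16 = 5.
χ² = (27−25)²/25 + (24−20)²/20 + (4−10)²/10 + (24−20)²/20 + (1−5)²/5
   = 0.160 + 0.800 + 3.600 + 0.800 + 3.200
Sum = 8.56

8.56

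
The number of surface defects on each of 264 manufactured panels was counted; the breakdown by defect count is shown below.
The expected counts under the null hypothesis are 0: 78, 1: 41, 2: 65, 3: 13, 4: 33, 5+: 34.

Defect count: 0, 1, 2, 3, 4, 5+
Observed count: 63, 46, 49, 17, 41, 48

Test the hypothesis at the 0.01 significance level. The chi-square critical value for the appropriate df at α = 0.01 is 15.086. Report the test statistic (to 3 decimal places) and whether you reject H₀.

cat         O        E   (O−E)²/E
0          63       78     2.8846
1          46       41     0.6098
2          49       65     3.9385
3          17       13     1.2308
4          41       33     1.9394
5+         48       34     5.7647
Sum = 16.368
df = 5. Since 16.368 > 15.086, we reject H₀.

16.368; reject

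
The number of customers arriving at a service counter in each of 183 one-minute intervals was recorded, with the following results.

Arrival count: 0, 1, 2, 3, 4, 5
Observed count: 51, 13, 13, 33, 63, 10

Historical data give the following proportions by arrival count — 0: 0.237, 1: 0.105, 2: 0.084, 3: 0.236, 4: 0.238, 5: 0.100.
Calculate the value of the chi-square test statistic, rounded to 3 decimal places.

18.568

Expected counts E_i = n·p_i: 183×0.237 = 43.371, 183×0.105 = 19.215, 183×0.084 = 15.372, 183×0.236 = 43.188, 183×0.238 = 43.554, 183×0.100 = 18.3.
χ² = (51−43.371)²/43.371 + (13−19.215)²/19.215 + (13−15.372)²/15.372 + (33−43.188)²/43.188 + (63−43.554)²/43.554 + (10−18.3)²/18.3
   = 1.3419 + 2.0102 + 0.3660 + 2.4033 + 8.6823 + 3.7645
Sum = 18.568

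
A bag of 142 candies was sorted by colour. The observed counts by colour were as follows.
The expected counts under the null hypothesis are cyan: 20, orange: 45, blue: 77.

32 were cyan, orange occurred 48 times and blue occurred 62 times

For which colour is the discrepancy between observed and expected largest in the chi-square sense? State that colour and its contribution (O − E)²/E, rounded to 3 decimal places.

cyan, 7.200

cat         O        E   (O−E)²/E
cyan       32       20     7.2000
orange     48       45     0.2000
blue       62       77     2.9221
The largest term is for cyan: 7.200.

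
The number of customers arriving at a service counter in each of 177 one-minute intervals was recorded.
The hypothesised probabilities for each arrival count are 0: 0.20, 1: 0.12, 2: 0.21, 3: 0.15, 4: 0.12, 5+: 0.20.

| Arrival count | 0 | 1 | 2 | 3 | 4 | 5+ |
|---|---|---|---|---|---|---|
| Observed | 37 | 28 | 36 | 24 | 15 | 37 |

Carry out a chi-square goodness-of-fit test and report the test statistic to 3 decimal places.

Expected counts E_i = n·p_i: 177×0.20 = 35.4, 177×0.12 = 21.24, 177×0.21 = 37.17, 177×0.15 = 26.55, 177×0.12 = 21.24, 177×0.20 = 35.4.
cat         O        E   (O−E)²/E
0          37     35.4     0.0723
1          28    21.24     2.1515
2          36    37.17     0.0368
3          24    26.55     0.2449
4          15    21.24     1.8332
5+         37     35.4     0.0723
Sum = 4.411

4.411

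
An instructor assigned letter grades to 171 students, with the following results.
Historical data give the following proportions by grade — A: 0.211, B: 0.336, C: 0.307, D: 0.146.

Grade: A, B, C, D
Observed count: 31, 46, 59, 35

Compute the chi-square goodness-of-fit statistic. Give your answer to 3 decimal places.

7.838

Expected counts E_i = n·p_i: 171×0.211 = 36.081, 171×0.336 = 57.456, 171×0.307 = 52.497, 171×0.146 = 24.966.
cat         O        E   (O−E)²/E
A          31   36.081     0.7155
B          46   57.456     2.2842
C          59   52.497     0.8056
D          35   24.966     4.0327
Sum = 7.838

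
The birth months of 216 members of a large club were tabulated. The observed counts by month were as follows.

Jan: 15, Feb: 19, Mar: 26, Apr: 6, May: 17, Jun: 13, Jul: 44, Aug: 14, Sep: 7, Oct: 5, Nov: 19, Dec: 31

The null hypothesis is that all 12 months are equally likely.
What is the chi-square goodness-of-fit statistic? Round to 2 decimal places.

77.56

Expected count for each of the 12 categories: 216/12 = 18.
Jan: (15 − 18)²/18 = 9/18 = 0.500
Feb: (19 − 18)²/18 = 1/18 = 0.056
Mar: (26 − 18)²/18 = 64/18 = 3.556
Apr: (6 − 18)²/18 = 144/18 = 8.000
May: (17 − 18)²/18 = 1/18 = 0.056
Jun: (13 − 18)²/18 = 25/18 = 1.389
Jul: (44 − 18)²/18 = 676/18 = 37.556
Aug: (14 − 18)²/18 = 16/18 = 0.889
Sep: (7 − 18)²/18 = 121/18 = 6.722
Oct: (5 − 18)²/18 = 169/18 = 9.389
Nov: (19 − 18)²/18 = 1/18 = 0.056
Dec: (31 − 18)²/18 = 169/18 = 9.389
Sum = 77.56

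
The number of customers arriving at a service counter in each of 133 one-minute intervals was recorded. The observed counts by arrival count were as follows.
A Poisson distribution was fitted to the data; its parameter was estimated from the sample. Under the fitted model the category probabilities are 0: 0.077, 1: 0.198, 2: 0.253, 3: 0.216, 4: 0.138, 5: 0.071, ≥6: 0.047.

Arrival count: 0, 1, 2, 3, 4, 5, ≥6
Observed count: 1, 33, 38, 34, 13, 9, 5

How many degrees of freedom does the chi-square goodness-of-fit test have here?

5

There are k = 7 categories and 1 parameter estimated from the data, so df = 7 − 1 − 1 = 5.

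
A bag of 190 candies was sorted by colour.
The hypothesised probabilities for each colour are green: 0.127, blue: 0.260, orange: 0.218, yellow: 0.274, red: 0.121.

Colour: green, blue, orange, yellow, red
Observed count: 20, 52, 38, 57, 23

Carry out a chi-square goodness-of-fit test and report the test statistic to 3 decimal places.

Expected counts E_i = n·p_i: 190×0.127 = 24.13, 190×0.260 = 49.4, 190×0.218 = 41.42, 190×0.274 = 52.06, 190×0.121 = 22.99.
χ² = (20−24.13)²/24.13 + (52−49.4)²/49.4 + (38−41.42)²/41.42 + (57−52.06)²/52.06 + (23−22.99)²/22.99
   = 0.7069 + 0.1368 + 0.2824 + 0.4688 + 0.0000
Sum = 1.595

1.595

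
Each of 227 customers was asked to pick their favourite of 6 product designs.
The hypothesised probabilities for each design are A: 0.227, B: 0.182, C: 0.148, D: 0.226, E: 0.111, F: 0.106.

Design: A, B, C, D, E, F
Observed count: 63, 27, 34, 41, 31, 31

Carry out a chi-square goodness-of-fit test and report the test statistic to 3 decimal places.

12.924

Expected counts E_i = n·p_i: 227×0.227 = 51.529, 227×0.182 = 41.314, 227×0.148 = 33.596, 227×0.226 = 51.302, 227×0.111 = 25.197, 227×0.106 = 24.062.
A: (63 − 51.529)²/51.529 = 131.583841/51.529 = 2.5536
B: (27 − 41.314)²/41.314 = 204.890596/41.314 = 4.9594
C: (34 − 33.596)²/33.596 = 0.163216/33.596 = 0.0049
D: (41 − 51.302)²/51.302 = 106.131204/51.302 = 2.0688
E: (31 − 25.197)²/25.197 = 33.674809/25.197 = 1.3365
F: (31 − 24.062)²/24.062 = 48.135844/24.062 = 2.0005
Sum = 12.924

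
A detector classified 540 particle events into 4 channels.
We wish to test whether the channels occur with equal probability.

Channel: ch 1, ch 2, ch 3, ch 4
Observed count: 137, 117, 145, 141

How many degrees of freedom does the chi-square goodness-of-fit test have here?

There are k = 4 categories and no parameters were estimated from the data, so df = 4 − 1 = 3.

3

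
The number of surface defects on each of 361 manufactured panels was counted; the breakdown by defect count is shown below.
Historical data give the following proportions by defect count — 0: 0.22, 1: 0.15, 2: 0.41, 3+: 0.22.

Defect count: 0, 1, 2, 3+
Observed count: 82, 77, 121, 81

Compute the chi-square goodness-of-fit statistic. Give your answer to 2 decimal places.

Expected counts E_i = n·p_i: 361×0.22 = 79.42, 361×0.15 = 54.15, 361×0.41 = 148.01, 361×0.22 = 79.42.
0: (82 − 79.42)²/79.42 = 6.6564/79.42 = 0.084
1: (77 − 54.15)²/54.15 = 522.1225/54.15 = 9.642
2: (121 − 148.01)²/148.01 = 729.5401/148.01 = 4.929
3+: (81 − 79.42)²/79.42 = 2.4964/79.42 = 0.031
Sum = 14.69

14.69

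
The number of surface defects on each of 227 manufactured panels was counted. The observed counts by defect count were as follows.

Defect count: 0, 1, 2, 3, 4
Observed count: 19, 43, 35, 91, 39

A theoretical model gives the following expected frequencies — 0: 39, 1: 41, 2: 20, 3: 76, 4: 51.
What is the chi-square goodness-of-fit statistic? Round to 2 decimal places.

27.39

χ² = (19−39)²/39 + (43−41)²/41 + (35−20)²/20 + (91−76)²/76 + (39−51)²/51
   = 10.256 + 0.098 + 11.250 + 2.961 + 2.824
Sum = 27.39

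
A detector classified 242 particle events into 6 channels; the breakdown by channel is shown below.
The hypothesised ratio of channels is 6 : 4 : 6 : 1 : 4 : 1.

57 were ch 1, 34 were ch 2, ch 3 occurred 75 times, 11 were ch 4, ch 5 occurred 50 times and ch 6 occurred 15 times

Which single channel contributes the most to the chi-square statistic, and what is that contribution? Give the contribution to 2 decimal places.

Ratio total = 22. Expected counts: 242×6/22 = 66, 242×4/22 = 44, 242×6/22 = 66, 242×1/22 = 11, 242×4/22 = 44, 242×1/22 = 11.
ch 1: (57 − 66)²/66 = 81/66 = 1.227
ch 2: (34 − 44)²/44 = 100/44 = 2.273
ch 3: (75 − 66)²/66 = 81/66 = 1.227
ch 4: (11 − 11)²/11 = 0/11 = 0.000
ch 5: (50 − 44)²/44 = 36/44 = 0.818
ch 6: (15 − 11)²/11 = 16/11 = 1.455
The largest term is for ch 2: 2.27.

ch 2, 2.27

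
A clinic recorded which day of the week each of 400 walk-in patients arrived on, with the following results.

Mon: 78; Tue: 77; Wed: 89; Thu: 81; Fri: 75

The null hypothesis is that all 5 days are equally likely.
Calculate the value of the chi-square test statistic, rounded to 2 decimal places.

1.50

Expected count for each of the 5 categories: 400/5 = 80.
cat         O        E   (O−E)²/E
Mon        78       80      0.050
Tue        77       80      0.113
Wed        89       80      1.013
Thu        81       80      0.013
Fri        75       80      0.313
Sum = 1.50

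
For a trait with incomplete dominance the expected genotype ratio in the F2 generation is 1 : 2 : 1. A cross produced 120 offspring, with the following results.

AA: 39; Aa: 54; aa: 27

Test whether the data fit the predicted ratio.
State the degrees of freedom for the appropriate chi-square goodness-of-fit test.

There are k = 3 categories and no parameters were estimated from the data, so df = 3 − 1 = 2.

2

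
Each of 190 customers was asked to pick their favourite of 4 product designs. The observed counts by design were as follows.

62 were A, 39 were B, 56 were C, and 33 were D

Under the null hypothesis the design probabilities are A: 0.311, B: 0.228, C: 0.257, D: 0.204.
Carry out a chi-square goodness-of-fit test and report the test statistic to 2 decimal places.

Expected counts E_i = n·p_i: 190×0.311 = 59.09, 190×0.228 = 43.32, 190×0.257 = 48.83, 190×0.204 = 38.76.
A: (62 − 59.09)²/59.09 = 8.4681/59.09 = 0.143
B: (39 − 43.32)²/43.32 = 18.6624/43.32 = 0.431
C: (56 − 48.83)²/48.83 = 51.4089/48.83 = 1.053
D: (33 − 38.76)²/38.76 = 33.1776/38.76 = 0.856
Sum = 2.48

2.48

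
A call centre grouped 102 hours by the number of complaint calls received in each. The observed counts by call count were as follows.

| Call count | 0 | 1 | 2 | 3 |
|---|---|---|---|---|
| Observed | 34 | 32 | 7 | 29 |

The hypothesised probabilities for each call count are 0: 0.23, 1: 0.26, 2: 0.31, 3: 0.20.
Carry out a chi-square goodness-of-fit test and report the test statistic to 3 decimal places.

28.663

Expected counts E_i = n·p_i: 102×0.23 = 23.46, 102×0.26 = 26.52, 102×0.31 = 31.62, 102×0.20 = 20.4.
0: (34 − 23.46)²/23.46 = 111.0916/23.46 = 4.7354
1: (32 − 26.52)²/26.52 = 30.0304/26.52 = 1.1324
2: (7 − 31.62)²/31.62 = 606.1444/31.62 = 19.1697
3: (29 − 20.4)²/20.4 = 73.96/20.4 = 3.6255
Sum = 28.663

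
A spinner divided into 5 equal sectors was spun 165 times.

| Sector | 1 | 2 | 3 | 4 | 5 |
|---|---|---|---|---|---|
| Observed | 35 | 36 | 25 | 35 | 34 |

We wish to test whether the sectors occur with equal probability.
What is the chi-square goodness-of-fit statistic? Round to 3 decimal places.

Under H₀ each category has probability 1/5, so each expected count is 165/5 = 33.
1: (35 − 33)²/33 = 4/33 = 0.1212
2: (36 − 33)²/33 = 9/33 = 0.2727
3: (25 − 33)²/33 = 64/33 = 1.9394
4: (35 − 33)²/33 = 4/33 = 0.1212
5: (34 − 33)²/33 = 1/33 = 0.0303
Sum = 2.485

2.485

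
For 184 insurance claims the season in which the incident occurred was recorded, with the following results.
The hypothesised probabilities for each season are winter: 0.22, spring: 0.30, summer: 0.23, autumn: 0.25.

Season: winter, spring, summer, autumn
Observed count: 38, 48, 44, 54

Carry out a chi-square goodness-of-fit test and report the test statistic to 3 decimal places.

2.549

Expected counts E_i = n·p_i: 184×0.22 = 40.48, 184×0.30 = 55.2, 184×0.23 = 42.32, 184×0.25 = 46.
cat         O        E   (O−E)²/E
winter     38    40.48     0.1519
spring     48     55.2     0.9391
summer     44    42.32     0.0667
autumn     54       46     1.3913
Sum = 2.549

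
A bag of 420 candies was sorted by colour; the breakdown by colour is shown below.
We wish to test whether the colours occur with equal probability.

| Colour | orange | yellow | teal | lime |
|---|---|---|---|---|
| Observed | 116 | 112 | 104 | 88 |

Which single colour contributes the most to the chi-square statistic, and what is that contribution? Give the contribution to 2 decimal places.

lime, 2.75

Expected count for each of the 4 categories: 420/4 = 105.
cat         O        E   (O−E)²/E
orange    116      105      1.152
yellow    112      105      0.467
teal      104      105      0.010
lime       88      105      2.752
The largest term is for lime: 2.75.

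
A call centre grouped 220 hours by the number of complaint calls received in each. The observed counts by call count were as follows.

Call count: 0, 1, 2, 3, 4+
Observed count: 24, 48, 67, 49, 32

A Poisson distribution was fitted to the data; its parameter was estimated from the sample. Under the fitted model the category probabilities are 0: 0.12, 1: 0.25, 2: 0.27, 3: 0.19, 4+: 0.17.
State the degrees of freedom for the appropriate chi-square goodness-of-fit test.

3

There are k = 5 categories and 1 parameter estimated from the data, so df = 5 − 1 − 1 = 3.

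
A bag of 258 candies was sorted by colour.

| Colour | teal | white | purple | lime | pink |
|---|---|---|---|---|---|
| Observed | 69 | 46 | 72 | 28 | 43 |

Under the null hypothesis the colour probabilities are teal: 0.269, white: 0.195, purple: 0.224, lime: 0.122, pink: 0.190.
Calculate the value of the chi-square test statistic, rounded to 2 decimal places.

4.99

Expected counts E_i = n·p_i: 258×0.269 = 69.402, 258×0.195 = 50.31, 258×0.224 = 57.792, 258×0.122 = 31.476, 258×0.190 = 49.02.
teal: (69 − 69.402)²/69.402 = 0.161604/69.402 = 0.002
white: (46 − 50.31)²/50.31 = 18.5761/50.31 = 0.369
purple: (72 − 57.792)²/57.792 = 201.867264/57.792 = 3.493
lime: (28 − 31.476)²/31.476 = 12.082576/31.476 = 0.384
pink: (43 − 49.02)²/49.02 = 36.2404/49.02 = 0.739
Sum = 4.99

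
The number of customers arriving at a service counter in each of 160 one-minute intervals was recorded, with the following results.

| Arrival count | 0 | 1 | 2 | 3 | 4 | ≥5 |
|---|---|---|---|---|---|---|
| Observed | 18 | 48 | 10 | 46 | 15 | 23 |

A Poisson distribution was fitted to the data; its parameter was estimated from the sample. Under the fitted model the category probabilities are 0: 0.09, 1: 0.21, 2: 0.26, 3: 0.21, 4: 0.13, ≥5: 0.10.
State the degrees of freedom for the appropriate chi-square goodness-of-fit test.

There are k = 6 categories and 1 parameter estimated from the data, so df = 6 − 1 − 1 = 4.

4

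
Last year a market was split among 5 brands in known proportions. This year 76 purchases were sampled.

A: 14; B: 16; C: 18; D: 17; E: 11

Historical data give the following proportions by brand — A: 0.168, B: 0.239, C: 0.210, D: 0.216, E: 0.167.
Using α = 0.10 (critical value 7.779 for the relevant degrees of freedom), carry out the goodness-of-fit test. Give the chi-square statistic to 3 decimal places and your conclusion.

Expected counts E_i = n·p_i: 76×0.168 = 12.768, 76×0.239 = 18.164, 76×0.210 = 15.96, 76×0.216 = 16.416, 76×0.167 = 12.692.
cat         O        E   (O−E)²/E
A          14   12.768     0.1189
B          16   18.164     0.2578
C          18    15.96     0.2608
D          17   16.416     0.0208
E          11   12.692     0.2256
Sum = 0.884
df = 4. Since 0.884 < 7.779, we do not reject H₀.

0.884; do not reject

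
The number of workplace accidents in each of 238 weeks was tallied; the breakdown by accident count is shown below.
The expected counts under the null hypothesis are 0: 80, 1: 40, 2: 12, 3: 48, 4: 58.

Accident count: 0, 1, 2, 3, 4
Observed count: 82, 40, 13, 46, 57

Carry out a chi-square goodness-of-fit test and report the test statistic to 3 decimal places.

cat         O        E   (O−E)²/E
0          82       80     0.0500
1          40       40     0.0000
2          13       12     0.0833
3          46       48     0.0833
4          57       58     0.0172
Sum = 0.234

0.234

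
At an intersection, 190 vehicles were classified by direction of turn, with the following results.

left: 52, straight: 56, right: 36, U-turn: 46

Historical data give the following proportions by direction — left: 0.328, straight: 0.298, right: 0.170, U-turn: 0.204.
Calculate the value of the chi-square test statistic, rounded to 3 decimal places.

3.492

Expected counts E_i = n·p_i: 190×0.328 = 62.32, 190×0.298 = 56.62, 190×0.170 = 32.3, 190×0.204 = 38.76.
cat           O        E   (O−E)²/E
left         52    62.32     1.7090
straight     56    56.62     0.0068
right        36     32.3     0.4238
U-turn       46    38.76     1.3524
Sum = 3.492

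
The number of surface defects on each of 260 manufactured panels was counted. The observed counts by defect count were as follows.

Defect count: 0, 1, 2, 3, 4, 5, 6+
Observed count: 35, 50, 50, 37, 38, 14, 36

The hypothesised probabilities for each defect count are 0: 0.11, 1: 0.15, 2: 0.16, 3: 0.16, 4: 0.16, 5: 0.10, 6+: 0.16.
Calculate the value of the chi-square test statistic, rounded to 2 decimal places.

Expected counts E_i = n·p_i: 260×0.11 = 28.6, 260×0.15 = 39, 260×0.16 = 41.6, 260×0.16 = 41.6, 260×0.16 = 41.6, 260×0.10 = 26, 260×0.16 = 41.6.
0: (35 − 28.6)²/28.6 = 40.96/28.6 = 1.432
1: (50 − 39)²/39 = 121/39 = 3.103
2: (50 − 41.6)²/41.6 = 70.56/41.6 = 1.696
3: (37 − 41.6)²/41.6 = 21.16/41.6 = 0.509
4: (38 − 41.6)²/41.6 = 12.96/41.6 = 0.312
5: (14 − 26)²/26 = 144/26 = 5.538
6+: (36 − 41.6)²/41.6 = 31.36/41.6 = 0.754
Sum = 13.34

13.34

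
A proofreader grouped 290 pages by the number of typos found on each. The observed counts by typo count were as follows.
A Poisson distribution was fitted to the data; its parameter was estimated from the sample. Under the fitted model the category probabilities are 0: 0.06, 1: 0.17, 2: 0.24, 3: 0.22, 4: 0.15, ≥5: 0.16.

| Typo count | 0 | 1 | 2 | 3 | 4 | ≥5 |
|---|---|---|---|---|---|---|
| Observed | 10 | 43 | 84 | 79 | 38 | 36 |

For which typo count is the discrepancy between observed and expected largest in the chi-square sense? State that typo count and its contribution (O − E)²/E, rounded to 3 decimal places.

3, 3.621

Expected counts E_i = n·p_i: 290×0.06 = 17.4, 290×0.17 = 49.3, 290×0.24 = 69.6, 290×0.22 = 63.8, 290×0.15 = 43.5, 290×0.16 = 46.4.
cat         O        E   (O−E)²/E
0          10     17.4     3.1471
1          43     49.3     0.8051
2          84     69.6     2.9793
3          79     63.8     3.6213
4          38     43.5     0.6954
≥5         36     46.4     2.3310
The largest term is for 3: 3.621.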